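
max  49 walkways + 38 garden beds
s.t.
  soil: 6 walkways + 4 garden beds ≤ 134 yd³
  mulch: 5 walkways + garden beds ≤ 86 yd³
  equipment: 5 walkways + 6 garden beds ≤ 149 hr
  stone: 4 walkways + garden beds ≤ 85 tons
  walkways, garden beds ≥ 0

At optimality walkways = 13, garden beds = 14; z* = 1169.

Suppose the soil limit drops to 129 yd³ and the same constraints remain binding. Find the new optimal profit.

At the optimum: soil uses 134 of 134 (binding); mulch uses 79 of 86 (slack = 7); equipment uses 149 of 149 (binding); stone uses 66 of 85 (slack = 19).
Since mulch, stone are not tight, their duals are 0.
The binding rows give the dual system: 6·y_soil + 5·y_equipment = 49 and 4·y_soil + 6·y_equipment = 38.
→ y_soil = 6.5 and y_equipment = 2.
Δz = y_soil·Δb = 6.5 × (-5) = -32.5, so new z* = 1169 − 32.5 = 1136.5.

1136.5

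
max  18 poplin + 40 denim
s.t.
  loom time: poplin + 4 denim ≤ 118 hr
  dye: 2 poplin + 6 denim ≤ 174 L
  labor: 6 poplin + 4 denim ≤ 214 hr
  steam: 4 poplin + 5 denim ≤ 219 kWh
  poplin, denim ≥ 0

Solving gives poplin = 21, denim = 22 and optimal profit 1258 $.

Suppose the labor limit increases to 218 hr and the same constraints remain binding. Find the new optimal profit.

1262

At the optimum: loom time uses 109 of 118 (slack = 9); dye uses 174 of 174 (binding); labor uses 214 of 214 (binding); steam uses 194 of 219 (slack = 25).
Slack constraints have shadow price 0 (complementary slackness).
The binding rows give the dual system: 2·y_dye + 6·y_labor = 18 and 6·y_dye + 4·y_labor = 40.
Solving: y_dye = 6, y_labor = 1.
Δz = y_labor·Δb = 1 × (4) = 4, so new z* = 1258 + 4 = 1262.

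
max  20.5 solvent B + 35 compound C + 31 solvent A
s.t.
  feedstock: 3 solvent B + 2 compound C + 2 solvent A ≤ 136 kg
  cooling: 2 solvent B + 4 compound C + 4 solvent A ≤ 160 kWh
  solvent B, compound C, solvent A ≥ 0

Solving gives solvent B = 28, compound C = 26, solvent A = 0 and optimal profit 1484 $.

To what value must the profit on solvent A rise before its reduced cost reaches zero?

At the optimum: feedstock uses 136 of 136 (binding); cooling uses 160 of 160 (binding).
The binding rows give the dual system: 3·y_feedstock + 2·y_cooling = 20.5 and 2·y_feedstock + 4·y_cooling = 35.
Solving: y_feedstock = 1.5, y_cooling = 8.
solvent A enters the basis when its profit ≥ yᵀa₃ = 1.5·2 + 8·4 = 35.

35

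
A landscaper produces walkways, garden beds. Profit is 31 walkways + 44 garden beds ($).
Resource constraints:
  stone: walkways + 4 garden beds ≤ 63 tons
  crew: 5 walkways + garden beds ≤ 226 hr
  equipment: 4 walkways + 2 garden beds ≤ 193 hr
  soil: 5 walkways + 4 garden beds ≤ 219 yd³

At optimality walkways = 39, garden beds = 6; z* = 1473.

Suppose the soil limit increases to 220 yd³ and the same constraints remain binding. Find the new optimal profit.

Binding: stone and soil. Non-binding: crew (25 unused), equipment (25 unused).
By complementary slackness, y = 0 for the non-binding constraints.
The binding rows give the dual system: 1·y_stone + 5·y_soil = 31 and 4·y_stone + 4·y_soil = 44.
→ y_stone = 6 and y_soil = 5.
Δz = y_soil·Δb = 5 × (1) = 5, so new z* = 1473 + 5 = 1478.

1478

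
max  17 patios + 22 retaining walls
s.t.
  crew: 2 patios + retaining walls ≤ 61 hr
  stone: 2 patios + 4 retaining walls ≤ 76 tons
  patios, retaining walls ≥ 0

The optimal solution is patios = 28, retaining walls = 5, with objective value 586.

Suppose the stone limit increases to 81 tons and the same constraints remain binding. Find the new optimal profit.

608.5

Both crew and stone are binding at x*.
From A_Bᵀ y = c: 2·y_crew + 2·y_stone = 17; 1·y_crew + 4·y_stone = 22.
→ y_crew = 4 and y_stone = 4.5.
Δz = y_stone·Δb = 4.5 × (5) = 22.5, so new z* = 586 + 22.5 = 608.5.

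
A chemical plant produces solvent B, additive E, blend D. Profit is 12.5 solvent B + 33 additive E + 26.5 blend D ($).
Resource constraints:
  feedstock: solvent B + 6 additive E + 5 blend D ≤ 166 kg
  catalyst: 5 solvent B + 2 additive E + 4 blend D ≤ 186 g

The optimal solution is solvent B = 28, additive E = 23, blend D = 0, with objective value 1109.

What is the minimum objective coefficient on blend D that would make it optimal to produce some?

Check each constraint at x*: feedstock 166/166 (tight); catalyst 186/186 (tight).
Dual feasibility on the basic columns requires 1·y_feedstock + 5·y_catalyst = 12.5, 6·y_feedstock + 2·y_catalyst = 33.
→ y_feedstock = 5 and y_catalyst = 1.5.
blend D enters the basis when its profit ≥ yᵀa₃ = 5·5 + 1.5·4 = 31.

31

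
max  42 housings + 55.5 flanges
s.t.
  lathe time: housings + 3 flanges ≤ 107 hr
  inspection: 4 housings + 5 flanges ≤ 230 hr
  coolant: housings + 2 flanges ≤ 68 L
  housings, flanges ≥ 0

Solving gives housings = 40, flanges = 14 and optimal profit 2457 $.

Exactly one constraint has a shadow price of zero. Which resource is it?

lathe time

lathe time: 82/107 (slack 25)
inspection: 230/230 (binding)
coolant: 68/68 (binding)
By complementary slackness, a constraint with positive slack has shadow price 0 → lathe time.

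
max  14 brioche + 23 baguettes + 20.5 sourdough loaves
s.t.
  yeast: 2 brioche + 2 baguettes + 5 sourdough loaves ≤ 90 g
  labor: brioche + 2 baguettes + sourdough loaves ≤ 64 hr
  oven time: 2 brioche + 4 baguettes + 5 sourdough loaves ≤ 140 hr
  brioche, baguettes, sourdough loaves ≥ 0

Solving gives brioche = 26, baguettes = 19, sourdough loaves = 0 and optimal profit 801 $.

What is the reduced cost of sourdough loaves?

Check each constraint at x*: yeast 90/90 (tight); labor 64/64 (tight); oven time 128/140 (slack 12).
Slack constraints have shadow price 0 (complementary slackness).
Dual feasibility on the basic columns requires 2·y_yeast + 1·y_labor = 14, 2·y_yeast + 2·y_labor = 23.
Solving: y_yeast = 2.5, y_labor = 9.
Reduced cost of sourdough loaves: c₃ − yᵀa₃ = 20.5 − (2.5·5 + 9·1) = 20.5 − 21.5 = -1.

-1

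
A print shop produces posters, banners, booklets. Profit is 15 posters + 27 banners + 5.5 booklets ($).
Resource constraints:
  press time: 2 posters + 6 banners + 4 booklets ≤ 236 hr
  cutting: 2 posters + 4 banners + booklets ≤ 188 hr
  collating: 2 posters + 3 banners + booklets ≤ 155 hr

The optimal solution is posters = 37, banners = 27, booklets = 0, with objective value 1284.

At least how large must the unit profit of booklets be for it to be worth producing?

At the optimum: press time uses 236 of 236 (binding); cutting uses 182 of 188 (slack = 6); collating uses 155 of 155 (binding).
By complementary slackness, y = 0 for the non-binding constraint.
From A_Bᵀ y = c: 2·y_press time + 2·y_collating = 15; 6·y_press time + 3·y_collating = 27.
Solving: y_press time = 1.5, y_collating = 6.
booklets enters the basis when its profit ≥ yᵀa₃ = 1.5·4 + 6·1 = 12.

12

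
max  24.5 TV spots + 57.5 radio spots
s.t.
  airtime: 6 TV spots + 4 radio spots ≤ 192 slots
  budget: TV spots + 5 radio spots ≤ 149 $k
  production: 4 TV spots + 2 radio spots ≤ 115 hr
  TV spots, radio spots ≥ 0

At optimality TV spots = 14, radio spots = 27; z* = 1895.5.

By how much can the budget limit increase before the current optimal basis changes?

Binding constraints: airtime, budget. The basis is B = [[6,4],[1,5]] with det 26.
Per unit increase in budget, x* moves by d = (-0.1538, 0.2308).
The basis stays optimal until TV spots reaches 0; allowable increase = 91 $k.

91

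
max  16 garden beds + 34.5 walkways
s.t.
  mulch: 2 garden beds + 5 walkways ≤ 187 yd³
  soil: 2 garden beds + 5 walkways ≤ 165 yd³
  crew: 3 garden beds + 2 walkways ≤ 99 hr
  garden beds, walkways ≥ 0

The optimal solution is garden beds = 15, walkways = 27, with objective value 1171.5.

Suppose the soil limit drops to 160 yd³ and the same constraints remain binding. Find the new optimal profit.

1139

Binding: soil and crew. Non-binding: mulch (22 unused).
Slack constraints have shadow price 0 (complementary slackness).
The binding rows give the dual system: 2·y_soil + 3·y_crew = 16 and 5·y_soil + 2·y_crew = 34.5.
→ y_soil = 6.5 and y_crew = 1.
Δz = y_soil·Δb = 6.5 × (-5) = -32.5, so new z* = 1171.5 − 32.5 = 1139.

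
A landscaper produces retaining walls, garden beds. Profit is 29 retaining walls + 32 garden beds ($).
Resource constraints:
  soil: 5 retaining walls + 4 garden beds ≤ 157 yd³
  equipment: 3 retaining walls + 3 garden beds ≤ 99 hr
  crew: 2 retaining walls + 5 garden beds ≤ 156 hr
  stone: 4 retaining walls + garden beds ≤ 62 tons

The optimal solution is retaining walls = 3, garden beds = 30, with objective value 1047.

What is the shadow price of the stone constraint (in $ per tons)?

At the optimum: soil uses 135 of 157 (slack = 22); equipment uses 99 of 99 (binding); crew uses 156 of 156 (binding); stone uses 42 of 62 (slack = 20).
Slack constraints have shadow price 0 (complementary slackness).
Dual feasibility on the basic columns requires 3·y_equipment + 2·y_crew = 29, 3·y_equipment + 5·y_crew = 32.
→ y_equipment = 9 and y_crew = 1.
Shadow price of stone = 0.

0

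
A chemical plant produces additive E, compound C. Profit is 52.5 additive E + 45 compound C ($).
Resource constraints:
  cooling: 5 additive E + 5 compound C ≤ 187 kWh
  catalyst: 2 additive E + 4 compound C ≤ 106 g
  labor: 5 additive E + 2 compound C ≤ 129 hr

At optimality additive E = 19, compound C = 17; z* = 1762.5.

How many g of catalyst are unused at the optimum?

catalyst used = 2·19 + 4·17 = 106; slack = 106 − 106 = 0.

0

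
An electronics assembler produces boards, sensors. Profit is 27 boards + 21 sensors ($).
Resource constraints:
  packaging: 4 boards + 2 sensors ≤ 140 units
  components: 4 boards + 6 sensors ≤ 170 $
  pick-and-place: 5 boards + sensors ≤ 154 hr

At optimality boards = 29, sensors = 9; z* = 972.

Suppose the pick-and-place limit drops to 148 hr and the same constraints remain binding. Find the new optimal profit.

954

Check each constraint at x*: packaging 134/140 (slack 6); components 170/170 (tight); pick-and-place 154/154 (tight).
Since packaging is not tight, its dual is 0.
The binding rows give the dual system: 4·y_components + 5·y_pick-and-place = 27 and 6·y_components + 1·y_pick-and-place = 21.
→ y_components = 3 and y_pick-and-place = 3.
Δz = y_pick-and-place·Δb = 3 × (-6) = -18, so new z* = 972 − 18 = 954.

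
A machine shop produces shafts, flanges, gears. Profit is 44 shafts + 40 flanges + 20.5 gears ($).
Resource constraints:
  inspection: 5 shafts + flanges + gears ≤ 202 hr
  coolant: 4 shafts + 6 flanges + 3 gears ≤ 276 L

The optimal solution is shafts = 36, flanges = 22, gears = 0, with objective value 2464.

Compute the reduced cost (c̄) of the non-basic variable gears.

-1.5

At the optimum: inspection uses 202 of 202 (binding); coolant uses 276 of 276 (binding).
Dual feasibility on the basic columns requires 5·y_inspection + 4·y_coolant = 44, 1·y_inspection + 6·y_coolant = 40.
→ y_inspection = 4 and y_coolant = 6.
Reduced cost of gears: c₃ − yᵀa₃ = 20.5 − (4·1 + 6·3) = 20.5 − 22 = -1.5.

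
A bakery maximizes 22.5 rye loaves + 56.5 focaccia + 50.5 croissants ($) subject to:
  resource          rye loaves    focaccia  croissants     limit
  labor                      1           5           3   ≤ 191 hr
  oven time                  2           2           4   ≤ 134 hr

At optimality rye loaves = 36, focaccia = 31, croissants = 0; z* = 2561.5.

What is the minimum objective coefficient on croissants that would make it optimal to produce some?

At the optimum: labor uses 191 of 191 (binding); oven time uses 134 of 134 (binding).
Dual feasibility on the basic columns requires 1·y_labor + 2·y_oven time = 22.5, 5·y_labor + 2·y_oven time = 56.5.
This yields shadow prices y_labor = 8.5, y_oven time = 7.
croissants enters the basis when its profit ≥ yᵀa₃ = 8.5·3 + 7·4 = 53.5.

53.5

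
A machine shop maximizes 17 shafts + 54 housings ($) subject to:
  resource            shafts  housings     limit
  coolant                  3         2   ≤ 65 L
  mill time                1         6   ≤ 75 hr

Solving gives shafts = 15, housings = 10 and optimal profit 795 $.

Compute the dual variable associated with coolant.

Check each constraint at x*: coolant 65/65 (tight); mill time 75/75 (tight).
Dual feasibility on the basic columns requires 3·y_coolant + 1·y_mill time = 17, 2·y_coolant + 6·y_mill time = 54.
→ y_coolant = 3 and y_mill time = 8.
Shadow price of coolant = 3.

3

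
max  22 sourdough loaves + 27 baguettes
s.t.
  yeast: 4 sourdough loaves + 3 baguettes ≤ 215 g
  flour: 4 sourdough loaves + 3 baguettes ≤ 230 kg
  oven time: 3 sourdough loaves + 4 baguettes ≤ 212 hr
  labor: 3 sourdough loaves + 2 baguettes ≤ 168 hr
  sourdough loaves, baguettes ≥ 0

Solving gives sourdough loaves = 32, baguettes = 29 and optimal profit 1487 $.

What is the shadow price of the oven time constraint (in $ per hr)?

At the optimum: yeast uses 215 of 215 (binding); flour uses 215 of 230 (slack = 15); oven time uses 212 of 212 (binding); labor uses 154 of 168 (slack = 14).
Slack constraints have shadow price 0 (complementary slackness).
From A_Bᵀ y = c: 4·y_yeast + 3·y_oven time = 22; 3·y_yeast + 4·y_oven time = 27.
This yields shadow prices y_yeast = 1, y_oven time = 6.
Shadow price of oven time = 6.

6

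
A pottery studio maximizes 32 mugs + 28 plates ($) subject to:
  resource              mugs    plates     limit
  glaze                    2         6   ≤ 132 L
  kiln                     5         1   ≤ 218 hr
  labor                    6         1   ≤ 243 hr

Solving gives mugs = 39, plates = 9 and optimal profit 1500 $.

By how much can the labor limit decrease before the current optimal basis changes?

Binding constraints: glaze, labor. The basis is B = [[2,6],[6,1]] with det -34.
Per unit decrease in labor, x* moves by d = (-0.1765, 0.0588).
The basis stays optimal until mugs reaches 0; allowable decrease = 221 hr.

221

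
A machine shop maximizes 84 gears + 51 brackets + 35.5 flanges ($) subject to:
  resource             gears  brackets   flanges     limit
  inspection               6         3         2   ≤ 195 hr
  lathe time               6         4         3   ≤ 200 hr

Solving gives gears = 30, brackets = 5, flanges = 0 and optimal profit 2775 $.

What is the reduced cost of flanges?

-1.5

Check each constraint at x*: inspection 195/195 (tight); lathe time 200/200 (tight).
From A_Bᵀ y = c: 6·y_inspection + 6·y_lathe time = 84; 3·y_inspection + 4·y_lathe time = 51.
Solving: y_inspection = 5, y_lathe time = 9.
Reduced cost of flanges: c₃ − yᵀa₃ = 35.5 − (5·2 + 9·3) = 35.5 − 37 = -1.5.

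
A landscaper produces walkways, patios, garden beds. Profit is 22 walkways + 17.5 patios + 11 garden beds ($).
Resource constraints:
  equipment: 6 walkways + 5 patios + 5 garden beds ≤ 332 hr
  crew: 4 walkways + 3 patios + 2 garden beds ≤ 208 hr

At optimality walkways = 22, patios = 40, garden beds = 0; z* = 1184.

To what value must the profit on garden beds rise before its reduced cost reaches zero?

Both equipment and crew are binding at x*.
Dual feasibility on the basic columns requires 6·y_equipment + 4·y_crew = 22, 5·y_equipment + 3·y_crew = 17.5.
This yields shadow prices y_equipment = 2, y_crew = 2.5.
garden beds enters the basis when its profit ≥ yᵀa₃ = 2·5 + 2.5·2 = 15.

15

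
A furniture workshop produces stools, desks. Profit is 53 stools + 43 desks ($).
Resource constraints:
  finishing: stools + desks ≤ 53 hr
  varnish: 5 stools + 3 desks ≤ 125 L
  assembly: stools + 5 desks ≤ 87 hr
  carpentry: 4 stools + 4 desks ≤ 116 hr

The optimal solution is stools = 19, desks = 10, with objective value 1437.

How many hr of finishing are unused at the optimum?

24

finishing used = 1·19 + 1·10 = 29; slack = 53 − 29 = 24.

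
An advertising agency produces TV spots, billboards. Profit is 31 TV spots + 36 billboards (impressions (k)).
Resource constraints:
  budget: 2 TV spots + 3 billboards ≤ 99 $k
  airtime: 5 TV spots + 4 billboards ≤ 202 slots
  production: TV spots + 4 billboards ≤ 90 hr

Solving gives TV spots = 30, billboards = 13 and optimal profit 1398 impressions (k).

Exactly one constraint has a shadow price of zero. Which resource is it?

budget: 99/99 (binding)
airtime: 202/202 (binding)
production: 82/90 (slack 8)
By complementary slackness, a constraint with positive slack has shadow price 0 → production.

production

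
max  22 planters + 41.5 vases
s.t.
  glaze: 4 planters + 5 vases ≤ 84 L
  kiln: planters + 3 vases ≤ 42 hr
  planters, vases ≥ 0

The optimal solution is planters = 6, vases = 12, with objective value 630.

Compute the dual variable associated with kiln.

8

Both glaze and kiln are binding at x*.
Dual feasibility on the basic columns requires 4·y_glaze + 1·y_kiln = 22, 5·y_glaze + 3·y_kiln = 41.5.
→ y_glaze = 3.5 and y_kiln = 8.
Shadow price of kiln = 8.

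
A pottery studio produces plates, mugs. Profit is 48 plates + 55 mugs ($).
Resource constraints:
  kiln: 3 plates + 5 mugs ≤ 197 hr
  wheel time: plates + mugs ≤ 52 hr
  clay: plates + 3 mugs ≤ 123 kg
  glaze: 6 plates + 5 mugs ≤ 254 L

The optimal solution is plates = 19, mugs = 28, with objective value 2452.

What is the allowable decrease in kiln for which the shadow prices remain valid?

Binding constraints: kiln, glaze. The basis is B = [[3,5],[6,5]] with det -15.
Per unit decrease in kiln, x* moves by d = (0.3333, -0.4).
The basis stays optimal until mugs reaches 0; allowable decrease = 70 hr.

70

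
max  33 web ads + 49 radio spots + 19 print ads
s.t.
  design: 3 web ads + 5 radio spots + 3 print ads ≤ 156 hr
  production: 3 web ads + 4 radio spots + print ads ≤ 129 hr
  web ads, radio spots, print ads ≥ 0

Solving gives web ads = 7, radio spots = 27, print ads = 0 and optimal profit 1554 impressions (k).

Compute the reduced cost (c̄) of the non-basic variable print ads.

Check each constraint at x*: design 156/156 (tight); production 129/129 (tight).
The binding rows give the dual system: 3·y_design + 3·y_production = 33 and 5·y_design + 4·y_production = 49.
→ y_design = 5 and y_production = 6.
Reduced cost of print ads: c₃ − yᵀa₃ = 19 − (5·3 + 6·1) = 19 − 21 = -2.

-2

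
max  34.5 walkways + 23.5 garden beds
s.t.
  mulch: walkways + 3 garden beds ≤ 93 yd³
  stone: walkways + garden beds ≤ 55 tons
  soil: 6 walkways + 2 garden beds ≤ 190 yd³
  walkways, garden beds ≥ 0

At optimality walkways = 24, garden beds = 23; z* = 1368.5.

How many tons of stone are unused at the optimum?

stone used = 1·24 + 1·23 = 47; slack = 55 − 47 = 8.

8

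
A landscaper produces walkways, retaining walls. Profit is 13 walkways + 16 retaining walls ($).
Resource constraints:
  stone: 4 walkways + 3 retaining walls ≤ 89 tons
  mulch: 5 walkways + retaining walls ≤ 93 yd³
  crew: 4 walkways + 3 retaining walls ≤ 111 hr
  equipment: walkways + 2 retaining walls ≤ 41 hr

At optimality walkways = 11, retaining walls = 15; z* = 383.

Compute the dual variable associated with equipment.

Binding: stone and equipment. Non-binding: mulch (23 unused), crew (22 unused).
Since mulch, crew are not tight, their duals are 0.
Dual feasibility on the basic columns requires 4·y_stone + 1·y_equipment = 13, 3·y_stone + 2·y_equipment = 16.
Solving: y_stone = 2, y_equipment = 5.
Shadow price of equipment = 5.

5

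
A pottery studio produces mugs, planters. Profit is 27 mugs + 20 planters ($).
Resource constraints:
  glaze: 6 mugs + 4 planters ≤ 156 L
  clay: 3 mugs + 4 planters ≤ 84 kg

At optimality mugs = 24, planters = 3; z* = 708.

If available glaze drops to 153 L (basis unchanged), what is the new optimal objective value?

At the optimum: glaze uses 156 of 156 (binding); clay uses 84 of 84 (binding).
Dual feasibility on the basic columns requires 6·y_glaze + 3·y_clay = 27, 4·y_glaze + 4·y_clay = 20.
Solving: y_glaze = 4, y_clay = 1.
Δz = y_glaze·Δb = 4 × (-3) = -12, so new z* = 708 − 12 = 696.

696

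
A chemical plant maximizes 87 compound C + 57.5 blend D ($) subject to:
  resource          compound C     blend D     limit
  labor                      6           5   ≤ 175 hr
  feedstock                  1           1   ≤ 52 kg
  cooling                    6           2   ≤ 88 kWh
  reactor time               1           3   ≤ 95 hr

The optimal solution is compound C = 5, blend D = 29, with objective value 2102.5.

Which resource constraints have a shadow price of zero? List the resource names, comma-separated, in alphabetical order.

labor: 175/175 (binding)
feedstock: 34/52 (slack 18)
cooling: 88/88 (binding)
reactor time: 92/95 (slack 3)
By complementary slackness, a constraint with positive slack has shadow price 0 → feedstock, reactor time.

feedstock, reactor time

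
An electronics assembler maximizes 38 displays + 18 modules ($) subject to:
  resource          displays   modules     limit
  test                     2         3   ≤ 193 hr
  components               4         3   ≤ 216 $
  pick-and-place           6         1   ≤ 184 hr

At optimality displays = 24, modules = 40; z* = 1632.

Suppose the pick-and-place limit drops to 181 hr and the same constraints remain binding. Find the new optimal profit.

Binding: components and pick-and-place. Non-binding: test (25 unused).
Slack constraints have shadow price 0 (complementary slackness).
Dual feasibility on the basic columns requires 4·y_components + 6·y_pick-and-place = 38, 3·y_components + 1·y_pick-and-place = 18.
→ y_components = 5 and y_pick-and-place = 3.
Δz = y_pick-and-place·Δb = 3 × (-3) = -9, so new z* = 1632 − 9 = 1623.

1623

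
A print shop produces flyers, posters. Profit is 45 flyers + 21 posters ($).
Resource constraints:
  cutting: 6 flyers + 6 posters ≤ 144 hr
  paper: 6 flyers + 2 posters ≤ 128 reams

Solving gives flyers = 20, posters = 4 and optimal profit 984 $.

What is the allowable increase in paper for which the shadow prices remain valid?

16

Binding constraints: cutting, paper. The basis is B = [[6,6],[6,2]] with det -24.
Per unit increase in paper, x* moves by d = (0.25, -0.25).
The basis stays optimal until posters reaches 0; allowable increase = 16 reams.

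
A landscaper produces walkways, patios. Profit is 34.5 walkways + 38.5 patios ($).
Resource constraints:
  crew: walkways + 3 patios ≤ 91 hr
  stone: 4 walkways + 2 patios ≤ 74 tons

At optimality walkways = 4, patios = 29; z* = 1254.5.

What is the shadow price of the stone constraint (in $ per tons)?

At the optimum: crew uses 91 of 91 (binding); stone uses 74 of 74 (binding).
From A_Bᵀ y = c: 1·y_crew + 4·y_stone = 34.5; 3·y_crew + 2·y_stone = 38.5.
→ y_crew = 8.5 and y_stone = 6.5.
Shadow price of stone = 6.5.

6.5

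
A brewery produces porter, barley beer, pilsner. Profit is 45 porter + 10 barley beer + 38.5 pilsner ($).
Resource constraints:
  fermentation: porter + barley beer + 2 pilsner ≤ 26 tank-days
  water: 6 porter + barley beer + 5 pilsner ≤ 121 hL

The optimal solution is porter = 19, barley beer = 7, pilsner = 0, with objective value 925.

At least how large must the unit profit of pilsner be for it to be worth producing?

Both fermentation and water are binding at x*.
From A_Bᵀ y = c: 1·y_fermentation + 6·y_water = 45; 1·y_fermentation + 1·y_water = 10.
Solving: y_fermentation = 3, y_water = 7.
pilsner enters the basis when its profit ≥ yᵀa₃ = 3·2 + 7·5 = 41.

41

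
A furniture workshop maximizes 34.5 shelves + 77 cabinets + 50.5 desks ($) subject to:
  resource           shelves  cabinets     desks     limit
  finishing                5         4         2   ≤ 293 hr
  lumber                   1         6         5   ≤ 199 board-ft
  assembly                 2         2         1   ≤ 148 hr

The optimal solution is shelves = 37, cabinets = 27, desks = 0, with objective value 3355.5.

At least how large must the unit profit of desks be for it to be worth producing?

57.5

At the optimum: finishing uses 293 of 293 (binding); lumber uses 199 of 199 (binding); assembly uses 128 of 148 (slack = 20).
Since assembly is not tight, its dual is 0.
The binding rows give the dual system: 5·y_finishing + 1·y_lumber = 34.5 and 4·y_finishing + 6·y_lumber = 77.
This yields shadow prices y_finishing = 5, y_lumber = 9.5.
desks enters the basis when its profit ≥ yᵀa₃ = 5·2 + 9.5·5 = 57.5.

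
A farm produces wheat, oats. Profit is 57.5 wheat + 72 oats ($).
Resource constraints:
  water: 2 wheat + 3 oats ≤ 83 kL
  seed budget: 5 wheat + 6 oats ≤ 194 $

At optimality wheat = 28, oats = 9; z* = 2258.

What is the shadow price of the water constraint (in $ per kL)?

Both water and seed budget are binding at x*.
Dual feasibility on the basic columns requires 2·y_water + 5·y_seed budget = 57.5, 3·y_water + 6·y_seed budget = 72.
This yields shadow prices y_water = 5, y_seed budget = 9.5.
Shadow price of water = 5.

5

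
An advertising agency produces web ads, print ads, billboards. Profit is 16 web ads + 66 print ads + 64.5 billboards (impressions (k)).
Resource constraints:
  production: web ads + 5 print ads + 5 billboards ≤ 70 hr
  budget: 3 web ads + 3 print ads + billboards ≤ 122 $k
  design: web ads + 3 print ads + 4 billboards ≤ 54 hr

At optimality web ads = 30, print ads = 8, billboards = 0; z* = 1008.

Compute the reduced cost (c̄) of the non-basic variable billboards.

-8.5

At the optimum: production uses 70 of 70 (binding); budget uses 114 of 122 (slack = 8); design uses 54 of 54 (binding).
Since budget is not tight, its dual is 0.
Dual feasibility on the basic columns requires 1·y_production + 1·y_design = 16, 5·y_production + 3·y_design = 66.
→ y_production = 9 and y_design = 7.
Reduced cost of billboards: c₃ − yᵀa₃ = 64.5 − (9·5 + 7·4) = 64.5 − 73 = -8.5.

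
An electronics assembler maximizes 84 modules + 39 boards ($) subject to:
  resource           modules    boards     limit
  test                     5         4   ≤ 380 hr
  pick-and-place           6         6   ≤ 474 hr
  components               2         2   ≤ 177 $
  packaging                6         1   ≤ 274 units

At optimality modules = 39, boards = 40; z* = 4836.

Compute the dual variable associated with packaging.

At the optimum: test uses 355 of 380 (slack = 25); pick-and-place uses 474 of 474 (binding); components uses 158 of 177 (slack = 19); packaging uses 274 of 274 (binding).
By complementary slackness, y = 0 for the non-binding constraints.
Dual feasibility on the basic columns requires 6·y_pick-and-place + 6·y_packaging = 84, 6·y_pick-and-place + 1·y_packaging = 39.
Solving: y_pick-and-place = 5, y_packaging = 9.
Shadow price of packaging = 9.

9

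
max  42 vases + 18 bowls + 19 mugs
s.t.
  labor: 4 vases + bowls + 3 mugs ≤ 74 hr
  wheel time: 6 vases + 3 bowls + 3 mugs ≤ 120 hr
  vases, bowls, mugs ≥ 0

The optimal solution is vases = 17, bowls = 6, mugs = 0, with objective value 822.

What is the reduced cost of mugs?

-5

Both labor and wheel time are binding at x*.
From A_Bᵀ y = c: 4·y_labor + 6·y_wheel time = 42; 1·y_labor + 3·y_wheel time = 18.
Solving: y_labor = 3, y_wheel time = 5.
Reduced cost of mugs: c₃ − yᵀa₃ = 19 − (3·3 + 5·3) = 19 − 24 = -5.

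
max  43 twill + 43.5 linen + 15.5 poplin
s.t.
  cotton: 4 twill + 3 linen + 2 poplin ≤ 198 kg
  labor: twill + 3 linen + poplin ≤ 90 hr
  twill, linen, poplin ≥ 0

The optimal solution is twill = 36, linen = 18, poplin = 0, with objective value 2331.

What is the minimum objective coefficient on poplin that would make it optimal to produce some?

At the optimum: cotton uses 198 of 198 (binding); labor uses 90 of 90 (binding).
The binding rows give the dual system: 4·y_cotton + 1·y_labor = 43 and 3·y_cotton + 3·y_labor = 43.5.
Solving: y_cotton = 9.5, y_labor = 5.
poplin enters the basis when its profit ≥ yᵀa₃ = 9.5·2 + 5·1 = 24.

24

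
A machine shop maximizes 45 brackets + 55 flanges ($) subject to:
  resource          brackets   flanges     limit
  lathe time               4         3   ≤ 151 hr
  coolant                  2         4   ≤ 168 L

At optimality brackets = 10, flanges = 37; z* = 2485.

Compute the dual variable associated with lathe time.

7

At the optimum: lathe time uses 151 of 151 (binding); coolant uses 168 of 168 (binding).
Dual feasibility on the basic columns requires 4·y_lathe time + 2·y_coolant = 45, 3·y_lathe time + 4·y_coolant = 55.
This yields shadow prices y_lathe time = 7, y_coolant = 8.5.
Shadow price of lathe time = 7.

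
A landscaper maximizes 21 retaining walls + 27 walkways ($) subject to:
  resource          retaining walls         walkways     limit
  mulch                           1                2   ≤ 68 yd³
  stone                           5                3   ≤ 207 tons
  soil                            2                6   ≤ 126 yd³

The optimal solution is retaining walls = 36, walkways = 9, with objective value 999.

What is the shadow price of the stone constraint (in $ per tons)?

3

At the optimum: mulch uses 54 of 68 (slack = 14); stone uses 207 of 207 (binding); soil uses 126 of 126 (binding).
Since mulch is not tight, its dual is 0.
Dual feasibility on the basic columns requires 5·y_stone + 2·y_soil = 21, 3·y_stone + 6·y_soil = 27.
This yields shadow prices y_stone = 3, y_soil = 3.
Shadow price of stone = 3.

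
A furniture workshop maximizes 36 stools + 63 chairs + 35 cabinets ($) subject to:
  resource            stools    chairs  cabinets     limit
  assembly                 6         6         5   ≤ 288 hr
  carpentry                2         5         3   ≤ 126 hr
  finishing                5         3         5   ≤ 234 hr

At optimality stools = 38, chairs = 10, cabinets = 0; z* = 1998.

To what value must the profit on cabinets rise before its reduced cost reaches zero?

Binding: assembly and carpentry. Non-binding: finishing (14 unused).
By complementary slackness, y = 0 for the non-binding constraint.
From A_Bᵀ y = c: 6·y_assembly + 2·y_carpentry = 36; 6·y_assembly + 5·y_carpentry = 63.
This yields shadow prices y_assembly = 3, y_carpentry = 9.
cabinets enters the basis when its profit ≥ yᵀa₃ = 3·5 + 9·3 = 42.

42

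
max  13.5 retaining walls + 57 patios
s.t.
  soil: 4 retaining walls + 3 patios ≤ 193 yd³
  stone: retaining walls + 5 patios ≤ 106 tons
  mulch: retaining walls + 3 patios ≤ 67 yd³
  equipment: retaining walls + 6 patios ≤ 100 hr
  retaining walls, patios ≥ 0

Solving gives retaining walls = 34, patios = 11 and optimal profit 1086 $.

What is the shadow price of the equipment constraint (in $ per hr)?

Binding: mulch and equipment. Non-binding: soil (24 unused), stone (17 unused).
Since soil, stone are not tight, their duals are 0.
Dual feasibility on the basic columns requires 1·y_mulch + 1·y_equipment = 13.5, 3·y_mulch + 6·y_equipment = 57.
This yields shadow prices y_mulch = 8, y_equipment = 5.5.
Shadow price of equipment = 5.5.

5.5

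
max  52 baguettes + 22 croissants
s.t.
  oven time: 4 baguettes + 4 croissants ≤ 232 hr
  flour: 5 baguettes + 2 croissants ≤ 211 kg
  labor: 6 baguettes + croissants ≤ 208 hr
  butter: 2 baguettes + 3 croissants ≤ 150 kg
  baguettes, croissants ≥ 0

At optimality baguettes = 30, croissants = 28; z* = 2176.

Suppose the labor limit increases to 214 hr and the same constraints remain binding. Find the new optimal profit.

2212

At the optimum: oven time uses 232 of 232 (binding); flour uses 206 of 211 (slack = 5); labor uses 208 of 208 (binding); butter uses 144 of 150 (slack = 6).
By complementary slackness, y = 0 for the non-binding constraints.
The binding rows give the dual system: 4·y_oven time + 6·y_labor = 52 and 4·y_oven time + 1·y_labor = 22.
This yields shadow prices y_oven time = 4, y_labor = 6.
Δz = y_labor·Δb = 6 × (6) = 36, so new z* = 2176 + 36 = 2212.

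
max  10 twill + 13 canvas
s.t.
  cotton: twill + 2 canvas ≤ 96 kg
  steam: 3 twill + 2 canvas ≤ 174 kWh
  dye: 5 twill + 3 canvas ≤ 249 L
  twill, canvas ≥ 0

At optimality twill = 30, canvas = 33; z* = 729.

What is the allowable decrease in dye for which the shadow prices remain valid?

105

Binding constraints: cotton, dye. The basis is B = [[1,2],[5,3]] with det -7.
Per unit decrease in dye, x* moves by d = (-0.2857, 0.1429).
The basis stays optimal until twill reaches 0; allowable decrease = 105 L.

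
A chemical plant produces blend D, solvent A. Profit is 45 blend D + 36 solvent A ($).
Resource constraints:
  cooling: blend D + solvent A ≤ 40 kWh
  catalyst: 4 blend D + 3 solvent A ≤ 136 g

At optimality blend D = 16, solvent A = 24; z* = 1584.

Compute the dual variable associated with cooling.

Check each constraint at x*: cooling 40/40 (tight); catalyst 136/136 (tight).
From A_Bᵀ y = c: 1·y_cooling + 4·y_catalyst = 45; 1·y_cooling + 3·y_catalyst = 36.
Solving: y_cooling = 9, y_catalyst = 9.
Shadow price of cooling = 9.

9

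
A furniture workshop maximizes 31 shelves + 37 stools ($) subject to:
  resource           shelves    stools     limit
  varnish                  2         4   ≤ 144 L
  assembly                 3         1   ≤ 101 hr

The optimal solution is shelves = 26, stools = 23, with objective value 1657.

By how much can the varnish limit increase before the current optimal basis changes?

Binding constraints: varnish, assembly. The basis is B = [[2,4],[3,1]] with det -10.
Per unit increase in varnish, x* moves by d = (-0.1, 0.3).
The basis stays optimal until shelves reaches 0; allowable increase = 260 L.

260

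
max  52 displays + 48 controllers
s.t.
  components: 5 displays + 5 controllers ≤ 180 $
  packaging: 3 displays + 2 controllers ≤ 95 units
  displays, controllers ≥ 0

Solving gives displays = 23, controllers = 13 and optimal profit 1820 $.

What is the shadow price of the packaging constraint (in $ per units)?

4

Check each constraint at x*: components 180/180 (tight); packaging 95/95 (tight).
The binding rows give the dual system: 5·y_components + 3·y_packaging = 52 and 5·y_components + 2·y_packaging = 48.
→ y_components = 8 and y_packaging = 4.
Shadow price of packaging = 4.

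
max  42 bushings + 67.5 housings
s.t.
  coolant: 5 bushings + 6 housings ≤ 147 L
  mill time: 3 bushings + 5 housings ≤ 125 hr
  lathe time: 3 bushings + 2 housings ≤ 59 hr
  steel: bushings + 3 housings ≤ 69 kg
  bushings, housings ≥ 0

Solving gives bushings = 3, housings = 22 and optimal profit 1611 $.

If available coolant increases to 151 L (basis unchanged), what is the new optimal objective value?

At the optimum: coolant uses 147 of 147 (binding); mill time uses 119 of 125 (slack = 6); lathe time uses 53 of 59 (slack = 6); steel uses 69 of 69 (binding).
By complementary slackness, y = 0 for the non-binding constraints.
Dual feasibility on the basic columns requires 5·y_coolant + 1·y_steel = 42, 6·y_coolant + 3·y_steel = 67.5.
This yields shadow prices y_coolant = 6.5, y_steel = 9.5.
Δz = y_coolant·Δb = 6.5 × (4) = 26, so new z* = 1611 + 26 = 1637.

1637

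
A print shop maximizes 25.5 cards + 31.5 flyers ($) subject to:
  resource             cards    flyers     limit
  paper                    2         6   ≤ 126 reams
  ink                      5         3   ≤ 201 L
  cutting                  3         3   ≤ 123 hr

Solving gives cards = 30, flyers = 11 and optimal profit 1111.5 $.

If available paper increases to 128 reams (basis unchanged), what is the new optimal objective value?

Check each constraint at x*: paper 126/126 (tight); ink 183/201 (slack 18); cutting 123/123 (tight).
By complementary slackness, y = 0 for the non-binding constraint.
The binding rows give the dual system: 2·y_paper + 3·y_cutting = 25.5 and 6·y_paper + 3·y_cutting = 31.5.
→ y_paper = 1.5 and y_cutting = 7.5.
Δz = y_paper·Δb = 1.5 × (2) = 3, so new z* = 1111.5 + 3 = 1114.5.

1114.5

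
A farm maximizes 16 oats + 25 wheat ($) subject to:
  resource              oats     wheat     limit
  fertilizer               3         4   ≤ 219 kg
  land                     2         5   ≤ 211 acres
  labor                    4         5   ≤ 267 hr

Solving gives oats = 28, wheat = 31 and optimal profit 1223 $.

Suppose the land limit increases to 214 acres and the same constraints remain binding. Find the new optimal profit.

1229

Binding: land and labor. Non-binding: fertilizer (11 unused).
Slack constraints have shadow price 0 (complementary slackness).
The binding rows give the dual system: 2·y_land + 4·y_labor = 16 and 5·y_land + 5·y_labor = 25.
Solving: y_land = 2, y_labor = 3.
Δz = y_land·Δb = 2 × (3) = 6, so new z* = 1223 + 6 = 1229.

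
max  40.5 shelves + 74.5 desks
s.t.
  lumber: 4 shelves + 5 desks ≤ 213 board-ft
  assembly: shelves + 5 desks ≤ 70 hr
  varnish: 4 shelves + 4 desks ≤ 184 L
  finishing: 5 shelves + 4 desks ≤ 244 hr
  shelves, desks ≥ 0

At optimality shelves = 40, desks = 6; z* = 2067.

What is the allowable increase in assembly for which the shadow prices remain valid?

Binding constraints: assembly, varnish. The basis is B = [[1,5],[4,4]] with det -16.
Per unit increase in assembly, x* moves by d = (-0.25, 0.25).
The basis stays optimal until lumber becomes binding; allowable increase = 92 hr.

92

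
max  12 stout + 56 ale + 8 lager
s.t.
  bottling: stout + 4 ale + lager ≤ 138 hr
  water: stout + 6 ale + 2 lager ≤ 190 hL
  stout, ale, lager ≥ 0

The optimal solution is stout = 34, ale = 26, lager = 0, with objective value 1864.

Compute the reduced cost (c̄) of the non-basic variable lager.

-8

At the optimum: bottling uses 138 of 138 (binding); water uses 190 of 190 (binding).
The binding rows give the dual system: 1·y_bottling + 1·y_water = 12 and 4·y_bottling + 6·y_water = 56.
→ y_bottling = 8 and y_water = 4.
Reduced cost of lager: c₃ − yᵀa₃ = 8 − (8·1 + 4·2) = 8 − 16 = -8.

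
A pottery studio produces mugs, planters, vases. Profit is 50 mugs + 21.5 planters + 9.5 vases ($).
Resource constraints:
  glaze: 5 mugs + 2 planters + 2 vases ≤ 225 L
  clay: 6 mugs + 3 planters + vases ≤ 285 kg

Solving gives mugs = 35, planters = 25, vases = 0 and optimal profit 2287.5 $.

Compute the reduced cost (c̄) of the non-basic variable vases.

Both glaze and clay are binding at x*.
The binding rows give the dual system: 5·y_glaze + 6·y_clay = 50 and 2·y_glaze + 3·y_clay = 21.5.
Solving: y_glaze = 7, y_clay = 2.5.
Reduced cost of vases: c₃ − yᵀa₃ = 9.5 − (7·2 + 2.5·1) = 9.5 − 16.5 = -7.

-7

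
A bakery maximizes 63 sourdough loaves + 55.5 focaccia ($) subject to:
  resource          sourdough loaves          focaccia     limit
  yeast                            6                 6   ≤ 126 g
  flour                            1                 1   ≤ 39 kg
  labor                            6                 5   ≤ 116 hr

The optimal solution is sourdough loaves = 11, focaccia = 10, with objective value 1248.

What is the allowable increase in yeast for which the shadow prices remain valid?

Binding constraints: yeast, labor. The basis is B = [[6,6],[6,5]] with det -6.
Per unit increase in yeast, x* moves by d = (-0.8333, 1).
The basis stays optimal until sourdough loaves reaches 0; allowable increase = 13.2 g.

13.2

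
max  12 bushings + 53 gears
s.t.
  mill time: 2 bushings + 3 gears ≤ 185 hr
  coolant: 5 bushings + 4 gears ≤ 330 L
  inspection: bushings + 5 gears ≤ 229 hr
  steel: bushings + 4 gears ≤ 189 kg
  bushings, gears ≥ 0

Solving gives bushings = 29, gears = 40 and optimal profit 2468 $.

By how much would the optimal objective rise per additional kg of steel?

7

Binding: inspection and steel. Non-binding: mill time (7 unused), coolant (25 unused).
By complementary slackness, y = 0 for the non-binding constraints.
Dual feasibility on the basic columns requires 1·y_inspection + 1·y_steel = 12, 5·y_inspection + 4·y_steel = 53.
→ y_inspection = 5 and y_steel = 7.
Shadow price of steel = 7.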